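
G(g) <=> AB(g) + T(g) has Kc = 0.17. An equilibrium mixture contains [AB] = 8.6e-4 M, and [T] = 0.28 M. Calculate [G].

[G] = 0.0014 M

At equilibrium, Kc = [AB]·[T] / [G] = 0.17.
(8.6e-4)·(0.28) / ([G]) = 0.17
[G] = 0.00142 = 0.0014 M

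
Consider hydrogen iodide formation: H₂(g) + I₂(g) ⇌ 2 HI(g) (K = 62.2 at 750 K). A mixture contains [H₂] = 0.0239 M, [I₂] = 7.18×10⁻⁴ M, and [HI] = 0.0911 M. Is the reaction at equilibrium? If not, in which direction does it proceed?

Q = [HI]² / ([H₂]·[I₂]) = (0.0911)² / ((0.0239)·(7.18×10⁻⁴)) = 484
Q = 484 > K = 62.2, so the reverse reaction proceeds.

in the reverse direction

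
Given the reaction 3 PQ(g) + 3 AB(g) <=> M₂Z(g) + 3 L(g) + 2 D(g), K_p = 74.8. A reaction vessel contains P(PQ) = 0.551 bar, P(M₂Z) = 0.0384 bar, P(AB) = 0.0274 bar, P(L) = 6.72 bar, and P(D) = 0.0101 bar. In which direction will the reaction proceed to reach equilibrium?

Q_p = P(M₂Z)·P(L)³·P(D)² / (P(PQ)³·P(AB)³) = (0.0384)·(6.72)³·(0.0101)² / ((0.551)³·(0.0274)³) = 345
Q_p = 345 > K_p = 74.8, so the reverse reaction proceeds.

toward reactants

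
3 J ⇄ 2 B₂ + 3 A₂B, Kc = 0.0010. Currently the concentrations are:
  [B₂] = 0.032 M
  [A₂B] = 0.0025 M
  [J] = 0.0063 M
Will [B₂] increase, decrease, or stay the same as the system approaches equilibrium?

Qc = [B₂]²·[A₂B]³ / [J]³ = (0.032)²·(0.0025)³ / (0.0063)³ = 6.4×10⁻⁵
Qc = 6.4×10⁻⁵ < Kc = 0.0010: net forward reaction.
B₂ is a product, so it increases.

increase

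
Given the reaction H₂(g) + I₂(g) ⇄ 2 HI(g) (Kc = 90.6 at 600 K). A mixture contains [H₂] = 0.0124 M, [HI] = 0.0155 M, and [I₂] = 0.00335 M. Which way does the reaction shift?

Qc = [HI]² / ([H₂]·[I₂]) = (0.0155)² / ((0.0124)·(0.00335)) = 5.78
Qc = 5.78 < Kc = 90.6, so the forward reaction proceeds.

forward (toward products)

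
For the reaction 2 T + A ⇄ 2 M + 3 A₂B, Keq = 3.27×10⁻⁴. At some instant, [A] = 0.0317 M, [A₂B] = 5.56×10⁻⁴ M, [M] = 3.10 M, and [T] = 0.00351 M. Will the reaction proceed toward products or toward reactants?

to the left

Q = [M]²·[A₂B]³ / ([T]²·[A]) = (3.10)²·(5.56×10⁻⁴)³ / ((0.00351)²·(0.0317)) = 0.00423
Q = 0.00423 > Keq = 3.27×10⁻⁴, so the reverse reaction proceeds.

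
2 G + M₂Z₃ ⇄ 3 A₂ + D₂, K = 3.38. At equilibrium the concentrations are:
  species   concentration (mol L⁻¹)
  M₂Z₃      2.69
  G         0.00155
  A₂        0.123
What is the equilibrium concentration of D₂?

At equilibrium, K = [A₂]³·[D₂] / ([G]²·[M₂Z₃]) = 3.38.
(0.123)³·([D₂]) / ((0.00155)²·(2.69)) = 3.38
[D₂] = 0.0117 mol L⁻¹

[D₂] = 0.0117 mol L⁻¹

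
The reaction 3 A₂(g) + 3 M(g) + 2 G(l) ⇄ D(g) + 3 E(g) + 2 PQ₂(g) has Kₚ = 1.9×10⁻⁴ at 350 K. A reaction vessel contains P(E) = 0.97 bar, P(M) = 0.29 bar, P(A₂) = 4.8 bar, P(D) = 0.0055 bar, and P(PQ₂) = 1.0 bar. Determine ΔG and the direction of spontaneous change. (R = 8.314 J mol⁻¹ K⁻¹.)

(G is a pure liquid — omitted from Qₚ.)
Qₚ = P(D)·P(E)³·P(PQ₂)² / (P(A₂)³·P(M)³) = (0.0055)·(0.97)³·(1.0)² / ((4.8)³·(0.29)³) = 0.00186
ΔG = RT ln(Qₚ/Kₚ) = (8.314 J mol⁻¹ K⁻¹)(350 K) × ln(0.00186/1.9×10⁻⁴)
   = (2.910 kJ/mol)(2.281) = 6.64 kJ/mol
ΔG > 0, so the forward reaction is non-spontaneous (proceeds in reverse).

ΔG = 6.64 kJ/mol; the forward reaction is non-spontaneous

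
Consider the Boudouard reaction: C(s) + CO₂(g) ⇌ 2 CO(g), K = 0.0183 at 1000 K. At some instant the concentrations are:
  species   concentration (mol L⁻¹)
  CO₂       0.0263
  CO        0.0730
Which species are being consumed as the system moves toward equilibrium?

CO (products)

(C is a pure solid — omitted from Q.)
Q = [CO]² / [CO₂] = (0.0730)² / (0.0263) = 0.203
Q = 0.203 > K = 0.0183: net reverse reaction.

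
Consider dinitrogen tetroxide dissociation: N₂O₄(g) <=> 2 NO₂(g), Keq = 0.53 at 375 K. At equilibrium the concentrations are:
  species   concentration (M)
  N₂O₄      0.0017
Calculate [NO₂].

At equilibrium, Keq = [NO₂]² / [N₂O₄] = 0.53.
([NO₂])² / (0.0017) = 0.53
[NO₂]² = 9.01e-4 ⇒ [NO₂] = 0.030 M

[NO₂] = 0.030 M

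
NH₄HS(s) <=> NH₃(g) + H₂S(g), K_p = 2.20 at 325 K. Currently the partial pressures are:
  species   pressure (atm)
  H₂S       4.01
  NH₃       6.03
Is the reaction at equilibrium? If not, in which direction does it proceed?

reverse (toward reactants)

(NH₄HS is a pure solid — omitted from Q_p.)
Q_p = P(NH₃)·P(H₂S) = (6.03)·(4.01) = 24.2
Q_p = 24.2 > K_p = 2.20, so the reverse reaction proceeds.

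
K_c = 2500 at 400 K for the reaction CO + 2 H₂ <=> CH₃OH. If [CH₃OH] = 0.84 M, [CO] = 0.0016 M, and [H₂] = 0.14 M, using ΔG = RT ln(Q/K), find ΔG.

ΔG = 7.89 kJ/mol

Q_c = [CH₃OH] / ([CO]·[H₂]²) = (0.84) / ((0.0016)·(0.14)²) = 26800
ΔG = RT ln(Q_c/K_c) = (8.314 J mol⁻¹ K⁻¹)(400 K) × ln(26800/2500)
   = (3.326 kJ/mol)(2.372) = 7.89 kJ/mol
ΔG > 0, so the forward reaction is non-spontaneous (proceeds in reverse).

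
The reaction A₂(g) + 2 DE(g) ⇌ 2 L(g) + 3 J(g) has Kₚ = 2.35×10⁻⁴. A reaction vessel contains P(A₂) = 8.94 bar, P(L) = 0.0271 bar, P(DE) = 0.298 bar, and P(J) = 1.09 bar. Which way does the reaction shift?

reverse (toward reactants)

Qₚ = P(L)²·P(J)³ / (P(A₂)·P(DE)²) = (0.0271)²·(1.09)³ / ((8.94)·(0.298)²) = 0.00120
Qₚ = 0.00120 > Kₚ = 2.35×10⁻⁴, so the reverse reaction proceeds.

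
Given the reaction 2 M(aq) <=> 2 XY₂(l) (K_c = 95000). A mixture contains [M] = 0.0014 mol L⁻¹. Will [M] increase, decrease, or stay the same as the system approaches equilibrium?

(XY₂ is a pure liquid — omitted from Q_c.)
Q_c = 1 / [M]² = 1 / (0.0014)² = 5.1×10⁵
Q_c = 5.1×10⁵ > K_c = 95000: net reverse reaction.
M is a reactant, so it increases.

increase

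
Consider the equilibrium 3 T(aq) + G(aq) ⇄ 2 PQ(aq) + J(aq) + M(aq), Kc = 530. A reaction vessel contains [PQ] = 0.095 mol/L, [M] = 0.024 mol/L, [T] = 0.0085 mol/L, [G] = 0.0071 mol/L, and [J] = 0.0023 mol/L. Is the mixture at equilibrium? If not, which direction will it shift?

Qc = [PQ]²·[J]·[M] / ([T]³·[G]) = (0.095)²·(0.0023)·(0.024) / ((0.0085)³·(0.0071)) = 110
Qc = 110 < Kc = 530: net forward reaction.

no; Q < K, reaction proceeds forward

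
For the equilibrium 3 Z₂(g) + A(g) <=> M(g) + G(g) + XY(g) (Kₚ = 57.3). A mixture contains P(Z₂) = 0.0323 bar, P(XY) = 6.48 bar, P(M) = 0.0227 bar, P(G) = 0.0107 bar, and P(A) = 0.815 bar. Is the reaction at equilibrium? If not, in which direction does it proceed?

no net change (already at equilibrium)

Qₚ = P(M)·P(G)·P(XY) / (P(Z₂)³·P(A)) = (0.0227)·(0.0107)·(6.48) / ((0.0323)³·(0.815)) = 57.3
Qₚ = 57.3 = Kₚ, so the system is already at equilibrium.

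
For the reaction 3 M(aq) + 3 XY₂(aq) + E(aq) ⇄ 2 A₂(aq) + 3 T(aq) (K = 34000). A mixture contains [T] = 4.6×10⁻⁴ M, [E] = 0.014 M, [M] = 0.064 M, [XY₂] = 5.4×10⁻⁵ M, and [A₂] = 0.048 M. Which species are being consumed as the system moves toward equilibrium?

A₂, T (products)

Q = [A₂]²·[T]³ / ([M]³·[XY₂]³·[E]) = (0.048)²·(4.6×10⁻⁴)³ / ((0.064)³·(5.4×10⁻⁵)³·(0.014)) = 3.9×10⁵
Q = 3.9×10⁵ > K = 34000: net reverse reaction.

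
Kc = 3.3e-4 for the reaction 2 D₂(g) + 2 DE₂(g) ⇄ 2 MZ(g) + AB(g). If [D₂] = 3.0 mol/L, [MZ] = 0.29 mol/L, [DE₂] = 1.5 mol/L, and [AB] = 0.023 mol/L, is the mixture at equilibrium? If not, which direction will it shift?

Qc = [MZ]²·[AB] / ([D₂]²·[DE₂]²) = (0.29)²·(0.023) / ((3.0)²·(1.5)²) = 9.6e-5
Qc = 9.6e-5 < Kc = 3.3e-4: net forward reaction.

no; Q < K, reaction proceeds forward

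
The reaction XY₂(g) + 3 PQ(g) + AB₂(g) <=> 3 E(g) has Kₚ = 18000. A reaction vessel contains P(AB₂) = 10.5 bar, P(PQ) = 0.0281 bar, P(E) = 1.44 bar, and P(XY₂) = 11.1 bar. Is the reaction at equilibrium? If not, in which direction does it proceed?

Qₚ = P(E)³ / (P(XY₂)·P(PQ)³·P(AB₂)) = (1.44)³ / ((11.1)·(0.0281)³·(10.5)) = 1150
Qₚ = 1150 < Kₚ = 18000, so the forward reaction proceeds.

toward products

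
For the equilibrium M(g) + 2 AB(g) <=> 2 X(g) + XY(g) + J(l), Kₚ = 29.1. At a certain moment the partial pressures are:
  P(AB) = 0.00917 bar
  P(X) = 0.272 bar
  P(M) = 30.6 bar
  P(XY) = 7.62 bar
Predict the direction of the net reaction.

(J is a pure liquid — omitted from Qₚ.)
Qₚ = P(X)²·P(XY) / (P(M)·P(AB)²) = (0.272)²·(7.62) / ((30.6)·(0.00917)²) = 219
Qₚ = 219 > Kₚ = 29.1, so the reverse reaction proceeds.

in the reverse direction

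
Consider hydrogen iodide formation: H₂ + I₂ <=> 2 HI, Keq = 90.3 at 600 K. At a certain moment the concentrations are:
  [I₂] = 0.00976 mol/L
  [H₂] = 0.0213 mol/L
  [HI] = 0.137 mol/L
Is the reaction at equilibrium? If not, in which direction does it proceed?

no net change (already at equilibrium)

Q = [HI]² / ([H₂]·[I₂]) = (0.137)² / ((0.0213)·(0.00976)) = 90.3
Q = 90.3 = Keq, so the system is already at equilibrium.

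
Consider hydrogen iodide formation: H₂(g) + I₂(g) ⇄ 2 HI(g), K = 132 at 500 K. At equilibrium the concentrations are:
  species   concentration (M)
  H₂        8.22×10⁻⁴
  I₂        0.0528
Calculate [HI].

At equilibrium, K = [HI]² / ([H₂]·[I₂]) = 132.
([HI])² / ((8.22×10⁻⁴)·(0.0528)) = 132
[HI]² = 0.00573 ⇒ [HI] = 0.0757 M

[HI] = 0.0757 M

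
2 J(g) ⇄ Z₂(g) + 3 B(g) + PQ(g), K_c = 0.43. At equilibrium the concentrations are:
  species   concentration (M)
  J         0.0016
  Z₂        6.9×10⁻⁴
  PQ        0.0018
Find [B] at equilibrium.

At equilibrium, K_c = [Z₂]·[B]³·[PQ] / [J]² = 0.43.
(6.9×10⁻⁴)·([B])³·(0.0018) / (0.0016)² = 0.43
[B]³ = 0.886 ⇒ [B] = 0.96 M

[B] = 0.96 M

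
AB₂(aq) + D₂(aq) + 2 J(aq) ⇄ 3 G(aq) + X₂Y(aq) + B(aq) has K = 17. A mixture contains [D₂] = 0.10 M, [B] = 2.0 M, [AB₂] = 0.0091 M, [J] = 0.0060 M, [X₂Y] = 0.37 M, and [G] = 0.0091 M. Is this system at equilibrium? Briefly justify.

Q = [G]³·[X₂Y]·[B] / ([AB₂]·[D₂]·[J]²) = (0.0091)³·(0.37)·(2.0) / ((0.0091)·(0.10)·(0.0060)²) = 17
Q = 17 = K; the system is at equilibrium.

yes, at equilibrium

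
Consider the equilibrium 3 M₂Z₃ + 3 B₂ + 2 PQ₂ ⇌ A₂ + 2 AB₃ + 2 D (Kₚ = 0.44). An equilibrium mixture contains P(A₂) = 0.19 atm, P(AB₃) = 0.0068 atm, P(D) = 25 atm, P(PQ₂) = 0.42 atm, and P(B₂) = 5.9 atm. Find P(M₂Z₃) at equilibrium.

At equilibrium, Kₚ = P(A₂)·P(AB₃)²·P(D)² / (P(M₂Z₃)³·P(B₂)³·P(PQ₂)²) = 0.44.
(0.19)·(0.0068)²·(25)² / ((P(M₂Z₃))³·(5.9)³·(0.42)²) = 0.44
P(M₂Z₃)³ = 3.44×10⁻⁴ ⇒ P(M₂Z₃) = 0.070 atm

P(M₂Z₃) = 0.070 atm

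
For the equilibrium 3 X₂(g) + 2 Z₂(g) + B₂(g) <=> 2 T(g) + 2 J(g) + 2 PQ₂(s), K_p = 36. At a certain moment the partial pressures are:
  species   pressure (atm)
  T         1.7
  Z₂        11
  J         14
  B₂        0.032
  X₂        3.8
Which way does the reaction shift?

(PQ₂ is a pure solid — omitted from Q_p.)
Q_p = P(T)²·P(J)² / (P(X₂)³·P(Z₂)²·P(B₂)) = (1.7)²·(14)² / ((3.8)³·(11)²·(0.032)) = 2.7
Q_p = 2.7 < K_p = 36, so the forward reaction proceeds.

toward products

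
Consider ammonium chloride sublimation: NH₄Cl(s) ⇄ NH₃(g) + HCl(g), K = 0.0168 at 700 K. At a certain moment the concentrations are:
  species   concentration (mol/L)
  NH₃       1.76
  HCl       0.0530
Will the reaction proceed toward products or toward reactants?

toward reactants

(NH₄Cl is a pure solid — omitted from Q.)
Q = [NH₃]·[HCl] = (1.76)·(0.0530) = 0.0933
Q = 0.0933 > K = 0.0168, so the reverse reaction proceeds.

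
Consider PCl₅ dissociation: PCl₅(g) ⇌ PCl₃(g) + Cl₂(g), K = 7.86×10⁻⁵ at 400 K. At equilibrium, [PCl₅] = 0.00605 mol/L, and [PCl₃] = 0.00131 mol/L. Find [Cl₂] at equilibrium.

[Cl₂] = 3.63×10⁻⁴ mol/L

At equilibrium, K = [PCl₃]·[Cl₂] / [PCl₅] = 7.86×10⁻⁵.
(0.00131)·([Cl₂]) / (0.00605) = 7.86×10⁻⁵
[Cl₂] = 3.63×10⁻⁴ mol/L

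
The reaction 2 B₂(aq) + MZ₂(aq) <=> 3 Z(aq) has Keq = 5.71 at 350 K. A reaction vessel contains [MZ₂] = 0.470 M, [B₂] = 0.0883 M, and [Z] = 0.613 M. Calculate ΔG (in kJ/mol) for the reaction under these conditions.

Q = [Z]³ / ([B₂]²·[MZ₂]) = (0.613)³ / ((0.0883)²·(0.470)) = 62.9
ΔG = RT ln(Q/Keq) = (8.314 J mol⁻¹ K⁻¹)(350 K) × ln(62.9/5.71)
   = (2.910 kJ/mol)(2.399) = 6.98 kJ/mol
ΔG > 0, so the forward reaction is non-spontaneous (proceeds in reverse).

ΔG = 6.98 kJ/mol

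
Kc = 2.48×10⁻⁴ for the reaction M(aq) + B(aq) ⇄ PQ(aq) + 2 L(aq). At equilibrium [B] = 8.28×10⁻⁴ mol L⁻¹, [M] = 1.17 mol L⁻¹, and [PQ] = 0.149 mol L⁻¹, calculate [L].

At equilibrium, Kc = [PQ]·[L]² / ([M]·[B]) = 2.48×10⁻⁴.
(0.149)·([L])² / ((1.17)·(8.28×10⁻⁴)) = 2.48×10⁻⁴
[L]² = 1.61×10⁻⁶ ⇒ [L] = 0.00127 mol L⁻¹

[L] = 0.00127 mol L⁻¹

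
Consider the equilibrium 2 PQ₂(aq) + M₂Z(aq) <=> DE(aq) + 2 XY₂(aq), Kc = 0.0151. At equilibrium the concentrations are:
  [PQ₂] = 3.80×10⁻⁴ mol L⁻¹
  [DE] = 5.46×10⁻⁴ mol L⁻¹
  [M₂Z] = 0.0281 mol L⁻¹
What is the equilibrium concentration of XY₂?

At equilibrium, Kc = [DE]·[XY₂]² / ([PQ₂]²·[M₂Z]) = 0.0151.
(5.46×10⁻⁴)·([XY₂])² / ((3.80×10⁻⁴)²·(0.0281)) = 0.0151
[XY₂]² = 1.12×10⁻⁷ ⇒ [XY₂] = 3.35×10⁻⁴ mol L⁻¹

[XY₂] = 3.35×10⁻⁴ mol L⁻¹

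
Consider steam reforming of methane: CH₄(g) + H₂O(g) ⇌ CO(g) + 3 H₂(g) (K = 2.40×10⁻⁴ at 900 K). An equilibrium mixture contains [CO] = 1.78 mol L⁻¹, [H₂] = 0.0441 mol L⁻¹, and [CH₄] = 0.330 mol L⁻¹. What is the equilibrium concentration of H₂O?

[H₂O] = 1.93 mol L⁻¹

At equilibrium, K = [CO]·[H₂]³ / ([CH₄]·[H₂O]) = 2.40×10⁻⁴.
(1.78)·(0.0441)³ / ((0.330)·([H₂O])) = 2.40×10⁻⁴
[H₂O] = 1.93 mol L⁻¹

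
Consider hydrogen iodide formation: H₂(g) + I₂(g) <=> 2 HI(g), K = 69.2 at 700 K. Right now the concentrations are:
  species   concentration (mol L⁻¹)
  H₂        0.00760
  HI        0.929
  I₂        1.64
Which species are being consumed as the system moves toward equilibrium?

Q = [HI]² / ([H₂]·[I₂]) = (0.929)² / ((0.00760)·(1.64)) = 69.2
Q = 69.2 = K; the system is at equilibrium.

none (at equilibrium)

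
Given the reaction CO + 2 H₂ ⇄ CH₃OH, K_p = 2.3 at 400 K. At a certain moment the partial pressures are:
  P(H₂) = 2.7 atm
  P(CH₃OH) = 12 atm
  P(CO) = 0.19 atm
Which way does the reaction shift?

Q_p = P(CH₃OH) / (P(CO)·P(H₂)²) = (12) / ((0.19)·(2.7)²) = 8.7
Q_p = 8.7 > K_p = 2.3, so the reverse reaction proceeds.

to the left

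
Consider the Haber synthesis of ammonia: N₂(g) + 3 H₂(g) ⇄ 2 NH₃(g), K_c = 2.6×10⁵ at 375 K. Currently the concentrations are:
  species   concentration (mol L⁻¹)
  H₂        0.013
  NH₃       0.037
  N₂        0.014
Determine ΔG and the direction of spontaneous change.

Q_c = [NH₃]² / ([N₂]·[H₂]³) = (0.037)² / ((0.014)·(0.013)³) = 44500
ΔG = RT ln(Q_c/K_c) = (8.314 J mol⁻¹ K⁻¹)(375 K) × ln(44500/2.6×10⁵)
   = (3.118 kJ/mol)(-1.765) = -5.50 kJ/mol
ΔG < 0, so the forward reaction is spontaneous (proceeds forward).

ΔG = -5.50 kJ/mol; the forward reaction is spontaneous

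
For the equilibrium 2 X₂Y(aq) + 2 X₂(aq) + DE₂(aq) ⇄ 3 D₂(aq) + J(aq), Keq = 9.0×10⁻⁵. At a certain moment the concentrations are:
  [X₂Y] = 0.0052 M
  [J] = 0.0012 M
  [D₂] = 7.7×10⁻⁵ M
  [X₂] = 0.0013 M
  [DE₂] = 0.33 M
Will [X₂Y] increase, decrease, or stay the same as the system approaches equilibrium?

Q = [D₂]³·[J] / ([X₂Y]²·[X₂]²·[DE₂]) = (7.7×10⁻⁵)³·(0.0012) / ((0.0052)²·(0.0013)²·(0.33)) = 3.6×10⁻⁵
Q = 3.6×10⁻⁵ < Keq = 9.0×10⁻⁵: net forward reaction.
X₂Y is a reactant, so it decreases.

decrease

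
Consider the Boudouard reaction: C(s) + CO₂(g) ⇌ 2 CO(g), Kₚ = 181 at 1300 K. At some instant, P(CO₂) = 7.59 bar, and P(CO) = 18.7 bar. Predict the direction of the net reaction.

(C is a pure solid — omitted from Qₚ.)
Qₚ = P(CO)² / P(CO₂) = (18.7)² / (7.59) = 46.1
Qₚ = 46.1 < Kₚ = 181, so the forward reaction proceeds.

to the right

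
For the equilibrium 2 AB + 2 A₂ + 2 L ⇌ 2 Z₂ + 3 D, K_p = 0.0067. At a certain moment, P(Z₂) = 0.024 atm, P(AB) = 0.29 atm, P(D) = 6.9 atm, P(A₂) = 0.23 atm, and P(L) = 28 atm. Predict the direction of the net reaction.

toward reactants

Q_p = P(Z₂)²·P(D)³ / (P(AB)²·P(A₂)²·P(L)²) = (0.024)²·(6.9)³ / ((0.29)²·(0.23)²·(28)²) = 0.054
Q_p = 0.054 > K_p = 0.0067, so the reverse reaction proceeds.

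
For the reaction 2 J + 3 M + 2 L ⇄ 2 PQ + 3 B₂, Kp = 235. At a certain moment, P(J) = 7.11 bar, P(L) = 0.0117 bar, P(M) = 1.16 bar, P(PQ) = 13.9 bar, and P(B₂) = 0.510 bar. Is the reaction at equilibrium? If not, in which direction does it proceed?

Qp = P(PQ)²·P(B₂)³ / (P(J)²·P(M)³·P(L)²) = (13.9)²·(0.510)³ / ((7.11)²·(1.16)³·(0.0117)²) = 2370
Qp = 2370 > Kp = 235, so the reverse reaction proceeds.

reverse (toward reactants)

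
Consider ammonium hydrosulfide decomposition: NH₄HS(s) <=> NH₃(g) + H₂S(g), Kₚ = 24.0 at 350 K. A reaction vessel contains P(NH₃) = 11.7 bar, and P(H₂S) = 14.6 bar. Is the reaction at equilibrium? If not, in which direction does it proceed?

(NH₄HS is a pure solid — omitted from Qₚ.)
Qₚ = P(NH₃)·P(H₂S) = (11.7)·(14.6) = 171
Qₚ = 171 > Kₚ = 24.0, so the reverse reaction proceeds.

reverse (toward reactants)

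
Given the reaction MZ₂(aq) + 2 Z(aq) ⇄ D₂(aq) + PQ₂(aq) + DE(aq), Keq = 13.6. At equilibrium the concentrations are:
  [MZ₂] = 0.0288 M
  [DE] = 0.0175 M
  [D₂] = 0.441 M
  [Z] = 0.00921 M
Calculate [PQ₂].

At equilibrium, Keq = [D₂]·[PQ₂]·[DE] / ([MZ₂]·[Z]²) = 13.6.
(0.441)·([PQ₂])·(0.0175) / ((0.0288)·(0.00921)²) = 13.6
[PQ₂] = 0.00431 M

[PQ₂] = 0.00431 M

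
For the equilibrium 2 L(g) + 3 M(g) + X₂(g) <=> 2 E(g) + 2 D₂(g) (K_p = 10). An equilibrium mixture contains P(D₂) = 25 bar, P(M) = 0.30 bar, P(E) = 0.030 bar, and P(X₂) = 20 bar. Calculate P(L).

At equilibrium, K_p = P(E)²·P(D₂)² / (P(L)²·P(M)³·P(X₂)) = 10.
(0.030)²·(25)² / ((P(L))²·(0.30)³·(20)) = 10
P(L)² = 0.104 ⇒ P(L) = 0.32 bar

P(L) = 0.32 bar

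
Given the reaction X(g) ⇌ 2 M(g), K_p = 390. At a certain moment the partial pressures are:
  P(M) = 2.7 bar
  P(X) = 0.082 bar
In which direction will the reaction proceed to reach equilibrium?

in the forward direction

Q_p = P(M)² / P(X) = (2.7)² / (0.082) = 89
Q_p = 89 < K_p = 390, so the forward reaction proceeds.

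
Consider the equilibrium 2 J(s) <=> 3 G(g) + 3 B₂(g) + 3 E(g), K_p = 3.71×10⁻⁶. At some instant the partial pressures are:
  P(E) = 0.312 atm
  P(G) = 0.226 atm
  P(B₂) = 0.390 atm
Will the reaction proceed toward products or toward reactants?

(J is a pure solid — omitted from Q_p.)
Q_p = P(G)³·P(B₂)³·P(E)³ = (0.226)³·(0.390)³·(0.312)³ = 2.08×10⁻⁵
Q_p = 2.08×10⁻⁵ > K_p = 3.71×10⁻⁶, so the reverse reaction proceeds.

to the left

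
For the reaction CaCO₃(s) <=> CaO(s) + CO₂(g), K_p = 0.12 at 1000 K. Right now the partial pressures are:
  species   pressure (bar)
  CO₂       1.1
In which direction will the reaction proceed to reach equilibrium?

(CaCO₃, CaO are pure solids — omitted from Q_p.)
Q_p = P(CO₂) = 1.1
Q_p = 1.1 > K_p = 0.12, so the reverse reaction proceeds.

toward reactants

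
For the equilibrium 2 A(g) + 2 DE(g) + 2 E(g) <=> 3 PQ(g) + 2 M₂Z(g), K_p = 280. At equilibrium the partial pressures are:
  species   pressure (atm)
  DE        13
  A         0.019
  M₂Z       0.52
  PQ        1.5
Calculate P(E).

At equilibrium, K_p = P(PQ)³·P(M₂Z)² / (P(A)²·P(DE)²·P(E)²) = 280.
(1.5)³·(0.52)² / ((0.019)²·(13)²·(P(E))²) = 280
P(E)² = 0.0534 ⇒ P(E) = 0.23 atm

P(E) = 0.23 atm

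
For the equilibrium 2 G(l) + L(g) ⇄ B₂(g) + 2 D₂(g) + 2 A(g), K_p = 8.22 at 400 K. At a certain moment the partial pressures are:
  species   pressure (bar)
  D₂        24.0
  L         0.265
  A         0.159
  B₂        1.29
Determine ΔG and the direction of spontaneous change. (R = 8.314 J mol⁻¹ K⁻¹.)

(G is a pure liquid — omitted from Q_p.)
Q_p = P(B₂)·P(D₂)²·P(A)² / P(L) = (1.29)·(24.0)²·(0.159)² / (0.265) = 70.9
ΔG = RT ln(Q_p/K_p) = (8.314 J mol⁻¹ K⁻¹)(400 K) × ln(70.9/8.22)
   = (3.326 kJ/mol)(2.155) = 7.17 kJ/mol
ΔG > 0, so the forward reaction is non-spontaneous (proceeds in reverse).

ΔG = 7.17 kJ/mol; the forward reaction is non-spontaneous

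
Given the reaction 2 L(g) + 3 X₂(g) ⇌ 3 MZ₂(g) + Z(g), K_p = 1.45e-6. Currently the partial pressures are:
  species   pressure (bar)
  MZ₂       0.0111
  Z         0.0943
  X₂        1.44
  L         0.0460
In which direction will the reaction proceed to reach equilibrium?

Q_p = P(MZ₂)³·P(Z) / (P(L)²·P(X₂)³) = (0.0111)³·(0.0943) / ((0.0460)²·(1.44)³) = 2.04e-5
Q_p = 2.04e-5 > K_p = 1.45e-6, so the reverse reaction proceeds.

in the reverse direction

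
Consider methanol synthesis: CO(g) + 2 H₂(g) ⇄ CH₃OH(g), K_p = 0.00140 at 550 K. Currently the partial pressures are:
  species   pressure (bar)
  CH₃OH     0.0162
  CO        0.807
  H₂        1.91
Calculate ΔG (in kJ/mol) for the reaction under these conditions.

ΔG = 6.26 kJ/mol

Q_p = P(CH₃OH) / (P(CO)·P(H₂)²) = (0.0162) / ((0.807)·(1.91)²) = 0.00550
ΔG = RT ln(Q_p/K_p) = (8.314 J mol⁻¹ K⁻¹)(550 K) × ln(0.00550/0.00140)
   = (4.573 kJ/mol)(1.368) = 6.26 kJ/mol
ΔG > 0, so the forward reaction is non-spontaneous (proceeds in reverse).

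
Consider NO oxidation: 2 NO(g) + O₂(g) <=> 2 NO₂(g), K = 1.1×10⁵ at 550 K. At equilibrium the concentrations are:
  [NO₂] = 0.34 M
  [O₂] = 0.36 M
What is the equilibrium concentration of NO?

At equilibrium, K = [NO₂]² / ([NO]²·[O₂]) = 1.1×10⁵.
(0.34)² / (([NO])²·(0.36)) = 1.1×10⁵
[NO]² = 2.92×10⁻⁶ ⇒ [NO] = 0.0017 M

[NO] = 0.0017 M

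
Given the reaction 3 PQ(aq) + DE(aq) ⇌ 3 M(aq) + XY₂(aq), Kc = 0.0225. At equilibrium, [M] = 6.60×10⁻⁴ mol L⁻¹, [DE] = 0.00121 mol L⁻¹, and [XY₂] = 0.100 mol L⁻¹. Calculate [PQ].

[PQ] = 0.0102 mol L⁻¹

At equilibrium, Kc = [M]³·[XY₂] / ([PQ]³·[DE]) = 0.0225.
(6.60×10⁻⁴)³·(0.100) / (([PQ])³·(0.00121)) = 0.0225
[PQ]³ = 1.06×10⁻⁶ ⇒ [PQ] = 0.0102 mol L⁻¹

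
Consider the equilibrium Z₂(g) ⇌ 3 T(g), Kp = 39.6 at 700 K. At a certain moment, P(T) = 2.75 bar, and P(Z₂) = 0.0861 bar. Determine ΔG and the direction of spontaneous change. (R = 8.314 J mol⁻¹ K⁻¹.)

ΔG = 10.5 kJ/mol; the forward reaction is non-spontaneous

Qp = P(T)³ / P(Z₂) = (2.75)³ / (0.0861) = 242
ΔG = RT ln(Qp/Kp) = (8.314 J mol⁻¹ K⁻¹)(700 K) × ln(242/39.6)
   = (5.820 kJ/mol)(1.810) = 10.5 kJ/mol
ΔG > 0, so the forward reaction is non-spontaneous (proceeds in reverse).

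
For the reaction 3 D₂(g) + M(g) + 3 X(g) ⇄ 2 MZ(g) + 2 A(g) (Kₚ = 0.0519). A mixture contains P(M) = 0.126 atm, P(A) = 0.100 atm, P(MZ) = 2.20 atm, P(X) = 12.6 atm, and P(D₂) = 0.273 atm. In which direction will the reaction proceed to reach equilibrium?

to the right

Qₚ = P(MZ)²·P(A)² / (P(D₂)³·P(M)·P(X)³) = (2.20)²·(0.100)² / ((0.273)³·(0.126)·(12.6)³) = 0.00944
Qₚ = 0.00944 < Kₚ = 0.0519, so the forward reaction proceeds.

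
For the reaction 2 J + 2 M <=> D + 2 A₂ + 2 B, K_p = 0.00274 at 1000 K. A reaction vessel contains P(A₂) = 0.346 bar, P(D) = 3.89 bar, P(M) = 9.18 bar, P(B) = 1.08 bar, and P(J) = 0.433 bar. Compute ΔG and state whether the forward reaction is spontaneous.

Q_p = P(D)·P(A₂)²·P(B)² / (P(J)²·P(M)²) = (3.89)·(0.346)²·(1.08)² / ((0.433)²·(9.18)²) = 0.0344
ΔG = RT ln(Q_p/K_p) = (8.314 J mol⁻¹ K⁻¹)(1000 K) × ln(0.0344/0.00274)
   = (8.314 kJ/mol)(2.530) = 21.0 kJ/mol
ΔG > 0, so the forward reaction is non-spontaneous (proceeds in reverse).

ΔG = 21.0 kJ/mol; the forward reaction is non-spontaneous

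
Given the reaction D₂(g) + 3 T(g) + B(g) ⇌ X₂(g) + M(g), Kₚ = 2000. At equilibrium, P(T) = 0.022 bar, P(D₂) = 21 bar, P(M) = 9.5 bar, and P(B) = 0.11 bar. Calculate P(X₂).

P(X₂) = 0.0052 bar

At equilibrium, Kₚ = P(X₂)·P(M) / (P(D₂)·P(T)³·P(B)) = 2000.
(P(X₂))·(9.5) / ((21)·(0.022)³·(0.11)) = 2000
P(X₂) = 0.00518 = 0.0052 bar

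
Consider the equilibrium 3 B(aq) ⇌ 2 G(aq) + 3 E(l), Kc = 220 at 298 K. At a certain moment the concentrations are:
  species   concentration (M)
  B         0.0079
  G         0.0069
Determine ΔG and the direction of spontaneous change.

ΔG = -2.04 kJ/mol; the forward reaction is spontaneous

(E is a pure liquid — omitted from Qc.)
Qc = [G]² / [B]³ = (0.0069)² / (0.0079)³ = 96.6
ΔG = RT ln(Qc/Kc) = (8.314 J mol⁻¹ K⁻¹)(298 K) × ln(96.6/220)
   = (2.478 kJ/mol)(-0.8230) = -2.04 kJ/mol
ΔG < 0, so the forward reaction is spontaneous (proceeds forward).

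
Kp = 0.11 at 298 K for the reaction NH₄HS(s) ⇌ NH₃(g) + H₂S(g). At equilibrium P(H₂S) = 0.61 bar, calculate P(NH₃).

P(NH₃) = 0.18 bar

(NH₄HS is a pure solid — omitted from Kp.)
At equilibrium, Kp = P(NH₃)·P(H₂S) = 0.11.
(P(NH₃))·(0.61) = 0.11
P(NH₃) = 0.180 = 0.18 bar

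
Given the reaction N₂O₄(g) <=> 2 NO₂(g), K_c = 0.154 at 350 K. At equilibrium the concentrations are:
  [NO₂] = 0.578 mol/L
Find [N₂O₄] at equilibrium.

At equilibrium, K_c = [NO₂]² / [N₂O₄] = 0.154.
(0.578)² / ([N₂O₄]) = 0.154
[N₂O₄] = 2.17 mol/L

[N₂O₄] = 2.17 mol/L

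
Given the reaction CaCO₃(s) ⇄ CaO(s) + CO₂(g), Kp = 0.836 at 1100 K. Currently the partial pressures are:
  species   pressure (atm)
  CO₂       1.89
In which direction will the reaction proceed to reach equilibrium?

in the reverse direction

(CaCO₃, CaO are pure solids — omitted from Qp.)
Qp = P(CO₂) = 1.89
Qp = 1.89 > Kp = 0.836, so the reverse reaction proceeds.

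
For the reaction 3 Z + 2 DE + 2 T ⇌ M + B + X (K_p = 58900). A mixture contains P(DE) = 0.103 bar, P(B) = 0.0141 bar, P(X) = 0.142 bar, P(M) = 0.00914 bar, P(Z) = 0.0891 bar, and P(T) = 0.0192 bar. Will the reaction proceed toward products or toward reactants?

Q_p = P(M)·P(B)·P(X) / (P(Z)³·P(DE)²·P(T)²) = (0.00914)·(0.0141)·(0.142) / ((0.0891)³·(0.103)²·(0.0192)²) = 6620
Q_p = 6620 < K_p = 58900, so the forward reaction proceeds.

to the right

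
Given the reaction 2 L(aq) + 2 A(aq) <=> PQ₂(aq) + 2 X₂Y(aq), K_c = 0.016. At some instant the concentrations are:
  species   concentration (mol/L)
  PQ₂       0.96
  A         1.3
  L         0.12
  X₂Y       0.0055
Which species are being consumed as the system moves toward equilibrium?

Q_c = [PQ₂]·[X₂Y]² / ([L]²·[A]²) = (0.96)·(0.0055)² / ((0.12)²·(1.3)²) = 0.0012
Q_c = 0.0012 < K_c = 0.016: net forward reaction.

L, A (reactants)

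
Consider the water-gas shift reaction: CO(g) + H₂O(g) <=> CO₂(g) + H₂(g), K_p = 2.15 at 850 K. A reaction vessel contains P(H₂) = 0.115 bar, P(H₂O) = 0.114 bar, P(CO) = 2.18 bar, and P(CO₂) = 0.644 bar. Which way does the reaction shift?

in the forward direction

Q_p = P(CO₂)·P(H₂) / (P(CO)·P(H₂O)) = (0.644)·(0.115) / ((2.18)·(0.114)) = 0.298
Q_p = 0.298 < K_p = 2.15, so the forward reaction proceeds.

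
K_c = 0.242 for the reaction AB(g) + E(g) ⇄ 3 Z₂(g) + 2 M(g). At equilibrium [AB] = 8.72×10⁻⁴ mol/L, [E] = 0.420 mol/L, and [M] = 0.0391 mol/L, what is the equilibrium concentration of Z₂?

At equilibrium, K_c = [Z₂]³·[M]² / ([AB]·[E]) = 0.242.
([Z₂])³·(0.0391)² / ((8.72×10⁻⁴)·(0.420)) = 0.242
[Z₂]³ = 0.0580 ⇒ [Z₂] = 0.387 mol/L

[Z₂] = 0.387 mol/L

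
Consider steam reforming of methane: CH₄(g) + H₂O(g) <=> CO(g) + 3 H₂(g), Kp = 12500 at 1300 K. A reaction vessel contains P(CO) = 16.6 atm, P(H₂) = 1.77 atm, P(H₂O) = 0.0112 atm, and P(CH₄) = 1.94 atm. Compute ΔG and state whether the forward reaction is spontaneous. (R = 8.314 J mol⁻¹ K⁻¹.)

Qp = P(CO)·P(H₂)³ / (P(CH₄)·P(H₂O)) = (16.6)·(1.77)³ / ((1.94)·(0.0112)) = 4240
ΔG = RT ln(Qp/Kp) = (8.314 J mol⁻¹ K⁻¹)(1300 K) × ln(4240/12500)
   = (10.81 kJ/mol)(-1.081) = -11.7 kJ/mol
ΔG < 0, so the forward reaction is spontaneous (proceeds forward).

ΔG = -11.7 kJ/mol; the forward reaction is spontaneous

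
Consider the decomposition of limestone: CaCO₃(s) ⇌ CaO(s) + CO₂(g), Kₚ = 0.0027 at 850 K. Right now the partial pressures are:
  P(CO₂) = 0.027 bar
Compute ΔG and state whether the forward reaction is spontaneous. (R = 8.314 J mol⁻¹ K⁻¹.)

ΔG = 16.3 kJ/mol; the forward reaction is non-spontaneous

(CaCO₃, CaO are pure solids — omitted from Qₚ.)
Qₚ = P(CO₂) = 0.0270
ΔG = RT ln(Qₚ/Kₚ) = (8.314 J mol⁻¹ K⁻¹)(850 K) × ln(0.0270/0.0027)
   = (7.067 kJ/mol)(2.303) = 16.3 kJ/mol
ΔG > 0, so the forward reaction is non-spontaneous (proceeds in reverse).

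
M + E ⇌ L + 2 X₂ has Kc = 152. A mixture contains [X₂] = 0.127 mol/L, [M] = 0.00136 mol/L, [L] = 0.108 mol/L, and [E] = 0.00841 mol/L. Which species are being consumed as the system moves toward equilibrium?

Qc = [L]·[X₂]² / ([M]·[E]) = (0.108)·(0.127)² / ((0.00136)·(0.00841)) = 152
Qc = 152 = Kc; the system is at equilibrium.

none (at equilibrium)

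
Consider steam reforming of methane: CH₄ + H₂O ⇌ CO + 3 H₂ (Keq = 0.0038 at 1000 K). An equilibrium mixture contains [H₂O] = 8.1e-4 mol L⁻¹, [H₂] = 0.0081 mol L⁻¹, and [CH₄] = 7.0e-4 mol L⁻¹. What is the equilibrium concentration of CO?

[CO] = 0.0041 mol L⁻¹

At equilibrium, Keq = [CO]·[H₂]³ / ([CH₄]·[H₂O]) = 0.0038.
([CO])·(0.0081)³ / ((7.0e-4)·(8.1e-4)) = 0.0038
[CO] = 0.00405 = 0.0041 mol L⁻¹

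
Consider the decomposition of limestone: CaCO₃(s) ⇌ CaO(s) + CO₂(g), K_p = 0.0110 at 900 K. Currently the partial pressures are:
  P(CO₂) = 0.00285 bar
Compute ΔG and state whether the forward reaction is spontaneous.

(CaCO₃, CaO are pure solids — omitted from Q_p.)
Q_p = P(CO₂) = 0.00285
ΔG = RT ln(Q_p/K_p) = (8.314 J mol⁻¹ K⁻¹)(900 K) × ln(0.00285/0.0110)
   = (7.483 kJ/mol)(-1.351) = -10.1 kJ/mol
ΔG < 0, so the forward reaction is spontaneous (proceeds forward).

ΔG = -10.1 kJ/mol; the forward reaction is spontaneous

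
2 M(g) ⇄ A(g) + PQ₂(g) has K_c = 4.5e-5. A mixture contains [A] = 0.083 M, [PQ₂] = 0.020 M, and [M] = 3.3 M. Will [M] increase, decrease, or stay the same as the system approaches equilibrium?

Q_c = [A]·[PQ₂] / [M]² = (0.083)·(0.020) / (3.3)² = 1.5e-4
Q_c = 1.5e-4 > K_c = 4.5e-5: net reverse reaction.
M is a reactant, so it increases.

increase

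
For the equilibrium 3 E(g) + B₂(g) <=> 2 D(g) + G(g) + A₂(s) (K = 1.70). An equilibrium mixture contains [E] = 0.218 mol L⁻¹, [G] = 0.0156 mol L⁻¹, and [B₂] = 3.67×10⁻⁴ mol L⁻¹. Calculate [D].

[D] = 0.0204 mol L⁻¹

(A₂ is a pure solid — omitted from K.)
At equilibrium, K = [D]²·[G] / ([E]³·[B₂]) = 1.70.
([D])²·(0.0156) / ((0.218)³·(3.67×10⁻⁴)) = 1.70
[D]² = 4.14×10⁻⁴ ⇒ [D] = 0.0204 mol L⁻¹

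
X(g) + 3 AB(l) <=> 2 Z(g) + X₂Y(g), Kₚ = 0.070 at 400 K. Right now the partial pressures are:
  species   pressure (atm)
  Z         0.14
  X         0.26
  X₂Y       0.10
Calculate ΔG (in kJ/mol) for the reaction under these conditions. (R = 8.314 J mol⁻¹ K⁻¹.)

(AB is a pure liquid — omitted from Qₚ.)
Qₚ = P(Z)²·P(X₂Y) / P(X) = (0.14)²·(0.10) / (0.26) = 0.00754
ΔG = RT ln(Qₚ/Kₚ) = (8.314 J mol⁻¹ K⁻¹)(400 K) × ln(0.00754/0.070)
   = (3.326 kJ/mol)(-2.228) = -7.41 kJ/mol
ΔG < 0, so the forward reaction is spontaneous (proceeds forward).

ΔG = -7.41 kJ/mol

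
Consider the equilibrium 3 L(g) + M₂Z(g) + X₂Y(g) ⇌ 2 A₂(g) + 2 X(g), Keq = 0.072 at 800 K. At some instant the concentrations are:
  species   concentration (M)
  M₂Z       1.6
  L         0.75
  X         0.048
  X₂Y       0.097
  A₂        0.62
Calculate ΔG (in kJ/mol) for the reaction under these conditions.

ΔG = -11.1 kJ/mol

Q = [A₂]²·[X]² / ([L]³·[M₂Z]·[X₂Y]) = (0.62)²·(0.048)² / ((0.75)³·(1.6)·(0.097)) = 0.0135
ΔG = RT ln(Q/Keq) = (8.314 J mol⁻¹ K⁻¹)(800 K) × ln(0.0135/0.072)
   = (6.651 kJ/mol)(-1.674) = -11.1 kJ/mol
ΔG < 0, so the forward reaction is spontaneous (proceeds forward).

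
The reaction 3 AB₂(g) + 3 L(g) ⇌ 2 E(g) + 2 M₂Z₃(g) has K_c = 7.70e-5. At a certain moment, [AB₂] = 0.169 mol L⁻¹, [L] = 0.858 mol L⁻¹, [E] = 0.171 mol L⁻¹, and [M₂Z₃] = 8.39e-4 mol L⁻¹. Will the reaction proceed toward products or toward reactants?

to the right

Q_c = [E]²·[M₂Z₃]² / ([AB₂]³·[L]³) = (0.171)²·(8.39e-4)² / ((0.169)³·(0.858)³) = 6.75e-6
Q_c = 6.75e-6 < K_c = 7.70e-5, so the forward reaction proceeds.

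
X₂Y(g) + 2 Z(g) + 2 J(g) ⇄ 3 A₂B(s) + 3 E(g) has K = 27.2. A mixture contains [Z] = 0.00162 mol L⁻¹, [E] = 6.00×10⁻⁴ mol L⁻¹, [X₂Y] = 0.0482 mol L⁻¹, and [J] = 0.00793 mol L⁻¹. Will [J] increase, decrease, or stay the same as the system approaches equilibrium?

stay the same

(A₂B is a pure solid — omitted from Q.)
Q = [E]³ / ([X₂Y]·[Z]²·[J]²) = (6.00×10⁻⁴)³ / ((0.0482)·(0.00162)²·(0.00793)²) = 27.2
Q = 27.2 = K; the system is at equilibrium.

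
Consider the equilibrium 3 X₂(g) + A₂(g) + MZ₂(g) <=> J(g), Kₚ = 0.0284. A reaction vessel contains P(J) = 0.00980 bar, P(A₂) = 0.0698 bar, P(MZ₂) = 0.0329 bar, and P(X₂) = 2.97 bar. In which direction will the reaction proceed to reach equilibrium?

to the left

Qₚ = P(J) / (P(X₂)³·P(A₂)·P(MZ₂)) = (0.00980) / ((2.97)³·(0.0698)·(0.0329)) = 0.163
Qₚ = 0.163 > Kₚ = 0.0284, so the reverse reaction proceeds.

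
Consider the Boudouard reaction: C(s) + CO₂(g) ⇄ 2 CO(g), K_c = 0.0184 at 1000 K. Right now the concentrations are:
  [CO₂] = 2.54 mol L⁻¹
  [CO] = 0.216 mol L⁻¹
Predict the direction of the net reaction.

at equilibrium

(C is a pure solid — omitted from Q_c.)
Q_c = [CO]² / [CO₂] = (0.216)² / (2.54) = 0.0184
Q_c = 0.0184 = K_c, so the system is already at equilibrium.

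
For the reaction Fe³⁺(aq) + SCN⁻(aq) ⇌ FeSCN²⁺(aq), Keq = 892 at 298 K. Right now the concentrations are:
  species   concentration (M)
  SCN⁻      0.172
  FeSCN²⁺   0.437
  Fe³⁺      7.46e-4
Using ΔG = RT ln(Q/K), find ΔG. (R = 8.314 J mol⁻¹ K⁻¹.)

Q = [FeSCN²⁺] / ([Fe³⁺]·[SCN⁻]) = (0.437) / ((7.46e-4)·(0.172)) = 3410
ΔG = RT ln(Q/Keq) = (8.314 J mol⁻¹ K⁻¹)(298 K) × ln(3410/892)
   = (2.478 kJ/mol)(1.341) = 3.32 kJ/mol
ΔG > 0, so the forward reaction is non-spontaneous (proceeds in reverse).

ΔG = 3.32 kJ/mol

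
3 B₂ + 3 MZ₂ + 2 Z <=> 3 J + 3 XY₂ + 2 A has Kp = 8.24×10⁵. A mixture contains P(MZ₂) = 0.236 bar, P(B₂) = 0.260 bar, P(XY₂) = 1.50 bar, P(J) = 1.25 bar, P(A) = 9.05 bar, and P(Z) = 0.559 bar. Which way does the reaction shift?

Qp = P(J)³·P(XY₂)³·P(A)² / (P(B₂)³·P(MZ₂)³·P(Z)²) = (1.25)³·(1.50)³·(9.05)² / ((0.260)³·(0.236)³·(0.559)²) = 7.48×10⁶
Qp = 7.48×10⁶ > Kp = 8.24×10⁵, so the reverse reaction proceeds.

to the left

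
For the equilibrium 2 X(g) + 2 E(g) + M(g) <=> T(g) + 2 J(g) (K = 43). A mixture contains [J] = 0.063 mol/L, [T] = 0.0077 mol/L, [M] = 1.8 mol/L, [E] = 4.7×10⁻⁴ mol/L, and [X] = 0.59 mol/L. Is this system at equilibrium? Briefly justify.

no; Q > K, reaction proceeds in reverse

Q = [T]·[J]² / ([X]²·[E]²·[M]) = (0.0077)·(0.063)² / ((0.59)²·(4.7×10⁻⁴)²·(1.8)) = 220
Q = 220 > K = 43: net reverse reaction.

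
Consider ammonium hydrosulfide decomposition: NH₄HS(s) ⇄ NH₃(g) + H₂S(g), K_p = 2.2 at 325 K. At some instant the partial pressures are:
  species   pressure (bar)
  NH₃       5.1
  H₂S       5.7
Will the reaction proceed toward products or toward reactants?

(NH₄HS is a pure solid — omitted from Q_p.)
Q_p = P(NH₃)·P(H₂S) = (5.1)·(5.7) = 29
Q_p = 29 > K_p = 2.2, so the reverse reaction proceeds.

toward reactants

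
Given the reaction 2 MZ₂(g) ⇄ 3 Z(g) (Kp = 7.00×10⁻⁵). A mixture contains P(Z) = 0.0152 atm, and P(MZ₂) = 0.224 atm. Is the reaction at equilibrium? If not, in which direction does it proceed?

neither direction; the system is at equilibrium

Qp = P(Z)³ / P(MZ₂)² = (0.0152)³ / (0.224)² = 7.00×10⁻⁵
Qp = 7.00×10⁻⁵ = Kp, so the system is already at equilibrium.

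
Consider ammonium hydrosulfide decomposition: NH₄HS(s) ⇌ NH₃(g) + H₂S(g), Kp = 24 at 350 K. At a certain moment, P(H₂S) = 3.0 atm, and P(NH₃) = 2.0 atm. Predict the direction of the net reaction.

(NH₄HS is a pure solid — omitted from Qp.)
Qp = P(NH₃)·P(H₂S) = (2.0)·(3.0) = 6.0
Qp = 6.0 < Kp = 24, so the forward reaction proceeds.

in the forward direction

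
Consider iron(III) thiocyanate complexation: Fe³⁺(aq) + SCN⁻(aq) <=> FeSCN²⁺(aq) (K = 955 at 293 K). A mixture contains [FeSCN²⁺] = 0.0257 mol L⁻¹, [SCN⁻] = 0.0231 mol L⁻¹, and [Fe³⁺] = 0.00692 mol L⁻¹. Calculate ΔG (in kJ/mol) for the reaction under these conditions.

ΔG = -4.34 kJ/mol

Q = [FeSCN²⁺] / ([Fe³⁺]·[SCN⁻]) = (0.0257) / ((0.00692)·(0.0231)) = 161
ΔG = RT ln(Q/K) = (8.314 J mol⁻¹ K⁻¹)(293 K) × ln(161/955)
   = (2.436 kJ/mol)(-1.780) = -4.34 kJ/mol
ΔG < 0, so the forward reaction is spontaneous (proceeds forward).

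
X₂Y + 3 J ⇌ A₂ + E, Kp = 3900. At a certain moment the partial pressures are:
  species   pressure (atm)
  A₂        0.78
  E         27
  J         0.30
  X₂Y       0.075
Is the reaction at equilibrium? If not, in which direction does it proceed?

to the left

Qp = P(A₂)·P(E) / (P(X₂Y)·P(J)³) = (0.78)·(27) / ((0.075)·(0.30)³) = 10000
Qp = 10000 > Kp = 3900, so the reverse reaction proceeds.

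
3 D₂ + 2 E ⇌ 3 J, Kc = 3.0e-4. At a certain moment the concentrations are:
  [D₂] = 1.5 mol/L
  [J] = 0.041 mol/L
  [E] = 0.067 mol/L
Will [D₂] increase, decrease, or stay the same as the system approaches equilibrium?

increase

Qc = [J]³ / ([D₂]³·[E]²) = (0.041)³ / ((1.5)³·(0.067)²) = 0.0045
Qc = 0.0045 > Kc = 3.0e-4: net reverse reaction.
D₂ is a reactant, so it increases.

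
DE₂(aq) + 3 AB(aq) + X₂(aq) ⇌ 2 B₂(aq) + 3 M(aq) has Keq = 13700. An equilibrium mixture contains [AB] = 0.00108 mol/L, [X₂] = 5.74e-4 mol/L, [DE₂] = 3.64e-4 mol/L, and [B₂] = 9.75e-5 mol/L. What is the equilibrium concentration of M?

[M] = 0.0724 mol/L

At equilibrium, Keq = [B₂]²·[M]³ / ([DE₂]·[AB]³·[X₂]) = 13700.
(9.75e-5)²·([M])³ / ((3.64e-4)·(0.00108)³·(5.74e-4)) = 13700
[M]³ = 3.79e-4 ⇒ [M] = 0.0724 mol/L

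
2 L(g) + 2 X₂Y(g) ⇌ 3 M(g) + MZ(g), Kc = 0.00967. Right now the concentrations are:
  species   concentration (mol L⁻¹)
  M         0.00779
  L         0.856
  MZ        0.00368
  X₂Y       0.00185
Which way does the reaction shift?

Qc = [M]³·[MZ] / ([L]²·[X₂Y]²) = (0.00779)³·(0.00368) / ((0.856)²·(0.00185)²) = 6.94e-4
Qc = 6.94e-4 < Kc = 0.00967, so the forward reaction proceeds.

forward (toward products)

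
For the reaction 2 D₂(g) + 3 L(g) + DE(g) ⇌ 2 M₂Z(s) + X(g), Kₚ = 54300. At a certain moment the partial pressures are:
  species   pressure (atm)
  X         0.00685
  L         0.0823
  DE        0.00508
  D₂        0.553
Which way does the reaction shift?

(M₂Z is a pure solid — omitted from Qₚ.)
Qₚ = P(X) / (P(D₂)²·P(L)³·P(DE)) = (0.00685) / ((0.553)²·(0.0823)³·(0.00508)) = 7910
Qₚ = 7910 < Kₚ = 54300, so the forward reaction proceeds.

toward products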